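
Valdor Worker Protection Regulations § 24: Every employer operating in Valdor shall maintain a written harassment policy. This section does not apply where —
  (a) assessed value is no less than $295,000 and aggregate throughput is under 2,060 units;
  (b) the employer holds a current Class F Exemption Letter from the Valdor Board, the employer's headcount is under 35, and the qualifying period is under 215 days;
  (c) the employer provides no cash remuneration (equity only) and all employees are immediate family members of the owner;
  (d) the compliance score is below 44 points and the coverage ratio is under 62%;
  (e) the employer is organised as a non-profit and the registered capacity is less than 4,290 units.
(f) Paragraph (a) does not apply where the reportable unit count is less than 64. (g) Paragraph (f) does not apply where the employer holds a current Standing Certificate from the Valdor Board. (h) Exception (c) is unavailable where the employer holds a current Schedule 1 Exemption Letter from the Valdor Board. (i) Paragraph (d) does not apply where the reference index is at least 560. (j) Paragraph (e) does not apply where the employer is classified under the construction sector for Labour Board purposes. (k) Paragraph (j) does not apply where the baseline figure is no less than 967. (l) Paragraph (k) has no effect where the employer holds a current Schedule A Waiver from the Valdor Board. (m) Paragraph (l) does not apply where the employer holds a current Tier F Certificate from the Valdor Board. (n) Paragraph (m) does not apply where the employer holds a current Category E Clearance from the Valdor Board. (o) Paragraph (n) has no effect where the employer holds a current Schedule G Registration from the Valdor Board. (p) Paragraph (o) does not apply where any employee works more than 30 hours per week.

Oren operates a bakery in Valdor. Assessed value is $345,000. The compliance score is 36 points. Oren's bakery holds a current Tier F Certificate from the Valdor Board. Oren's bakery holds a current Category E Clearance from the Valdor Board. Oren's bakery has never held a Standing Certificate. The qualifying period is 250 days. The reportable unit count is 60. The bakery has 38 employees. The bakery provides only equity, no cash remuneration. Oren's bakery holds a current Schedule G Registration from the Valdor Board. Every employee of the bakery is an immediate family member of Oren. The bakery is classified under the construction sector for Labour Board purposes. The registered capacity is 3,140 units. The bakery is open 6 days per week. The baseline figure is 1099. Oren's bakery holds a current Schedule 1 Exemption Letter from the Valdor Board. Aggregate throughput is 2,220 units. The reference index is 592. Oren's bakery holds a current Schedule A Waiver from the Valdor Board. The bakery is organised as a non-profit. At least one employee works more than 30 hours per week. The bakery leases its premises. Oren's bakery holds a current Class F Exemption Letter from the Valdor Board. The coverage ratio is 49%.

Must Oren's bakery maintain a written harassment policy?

Exception (a) requires that aggregate throughput is under 2,060 units; but aggregate throughput is 2,220 units, not under 2,060 units, so (a) is unavailable.
Exception (b) does not apply: the employer's headcount is 38, not under 35.
All of (c)'s requirements are met (remuneration is equity-only; every employee is an immediate family member). However, paragraph (h) must be considered: (h) is engaged — a current Schedule 1 Exemption Letter is held. Exception (c) does not apply.
Exception (d): the compliance score is 36 points, below the 44 points limit; the coverage ratio is 49%, under the 62% limit — every condition holds. But applying paragraph (i): (i) operates — the reference index is 592, meeting the 560 threshold. So (d) is unavailable.
All of (e)'s requirements are met (the employer is a non-profit; the registered capacity is 3,140 units, less than the 4,290 units limit). But: (j) operates against (e): the bakery is classified under the construction sector. (k) operates (the baseline figure is 1,099, meeting the 967 threshold), but is displaced by (l): (l) is triggered — a current Schedule A Waiver is held. (m) would limit (l) — a current Tier F Certificate is held — but (n) sets (m) aside: (n) operates against (m): a current Category E Clearance is held. (o) would limit (n) — a current Schedule G Registration is held — but (p) sets (o) aside: (p) operates against (o): at least one employee exceeds 30 hours/week. Exception (e) does not apply.
No exception applies. The general rule governs.

Yes — Oren's bakery must maintain a written harassment policy.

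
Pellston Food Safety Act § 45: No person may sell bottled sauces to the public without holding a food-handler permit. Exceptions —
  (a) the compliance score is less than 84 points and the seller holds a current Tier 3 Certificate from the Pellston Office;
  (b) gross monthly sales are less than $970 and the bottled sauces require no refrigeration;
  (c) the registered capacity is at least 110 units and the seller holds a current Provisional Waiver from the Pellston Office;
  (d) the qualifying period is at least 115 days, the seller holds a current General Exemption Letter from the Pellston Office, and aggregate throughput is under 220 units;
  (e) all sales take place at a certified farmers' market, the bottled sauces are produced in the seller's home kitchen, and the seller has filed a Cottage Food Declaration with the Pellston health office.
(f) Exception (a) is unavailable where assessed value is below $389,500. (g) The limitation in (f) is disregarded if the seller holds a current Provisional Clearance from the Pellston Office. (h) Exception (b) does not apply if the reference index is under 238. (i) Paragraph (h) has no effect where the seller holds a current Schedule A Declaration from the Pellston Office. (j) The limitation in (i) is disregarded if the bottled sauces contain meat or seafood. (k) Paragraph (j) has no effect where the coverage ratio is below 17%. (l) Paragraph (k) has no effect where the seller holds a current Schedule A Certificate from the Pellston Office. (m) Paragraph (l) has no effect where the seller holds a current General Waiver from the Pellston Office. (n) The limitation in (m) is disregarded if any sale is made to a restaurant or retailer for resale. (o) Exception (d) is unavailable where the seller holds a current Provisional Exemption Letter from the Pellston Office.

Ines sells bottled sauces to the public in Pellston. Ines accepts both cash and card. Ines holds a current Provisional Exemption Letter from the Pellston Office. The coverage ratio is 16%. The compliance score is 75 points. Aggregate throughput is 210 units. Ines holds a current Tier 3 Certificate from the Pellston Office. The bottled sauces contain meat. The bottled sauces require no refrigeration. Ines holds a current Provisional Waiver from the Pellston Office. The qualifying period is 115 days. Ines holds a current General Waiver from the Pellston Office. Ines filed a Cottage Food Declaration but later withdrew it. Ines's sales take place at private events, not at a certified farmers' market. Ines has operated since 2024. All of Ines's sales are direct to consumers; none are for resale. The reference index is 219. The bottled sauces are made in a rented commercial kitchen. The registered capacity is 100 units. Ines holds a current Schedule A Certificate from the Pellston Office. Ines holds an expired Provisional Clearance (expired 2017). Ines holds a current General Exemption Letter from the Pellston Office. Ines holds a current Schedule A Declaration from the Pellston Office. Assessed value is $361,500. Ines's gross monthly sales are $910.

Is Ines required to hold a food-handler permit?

Exception (a) is satisfied on its face — the compliance score is 75 points, less than the 84 points limit; a current Tier 3 Certificate is held. Turning to paragraphs (f)–(g): (f) operates against (a): assessed value is $361,500, below the $389,500 limit. (g) is not triggered (no current Provisional Clearance is held), so (f) stands. Exception (a) does not apply.
Exception (b)'s conditions are all satisfied: gross monthly sales are $910, less than the $970 limit; the bottled sauces are shelf-stable. Considering the limiting provisions: (h) is engaged (the reference index is 219, under the 238 limit), but is overridden by (i): (i) applies — a current Schedule A Declaration is held. (j) operates (the bottled sauces contain meat), but is overridden by (k): (k) operates — the coverage ratio is 16%, below the 17% limit. (l) would limit (k) — a current Schedule A Certificate is held — but (m) sets (l) aside: (m) operates against (l): a current General Waiver is held. (n), which would lift (m), is not triggered — no sales are for resale. (b) remains available.
Exception (c) requires that the registered capacity is at least 110 units; but the registered capacity is 100 units, short of 110 units, so (c) is unavailable.
All of (d)'s requirements are met (the qualifying period is 115 days, meeting the 115 days threshold; a current General Exemption Letter is held; aggregate throughput is 210 units, under the 220 units limit). However, paragraph (o) must be considered: (o) operates against (d): a current Provisional Exemption Letter is held. Exception (d) does not apply.
Exception (e) fails — sales are at private events, not a certified farmers' market.

No — exception (b) applies; Ines is not required to hold a food-handler permit.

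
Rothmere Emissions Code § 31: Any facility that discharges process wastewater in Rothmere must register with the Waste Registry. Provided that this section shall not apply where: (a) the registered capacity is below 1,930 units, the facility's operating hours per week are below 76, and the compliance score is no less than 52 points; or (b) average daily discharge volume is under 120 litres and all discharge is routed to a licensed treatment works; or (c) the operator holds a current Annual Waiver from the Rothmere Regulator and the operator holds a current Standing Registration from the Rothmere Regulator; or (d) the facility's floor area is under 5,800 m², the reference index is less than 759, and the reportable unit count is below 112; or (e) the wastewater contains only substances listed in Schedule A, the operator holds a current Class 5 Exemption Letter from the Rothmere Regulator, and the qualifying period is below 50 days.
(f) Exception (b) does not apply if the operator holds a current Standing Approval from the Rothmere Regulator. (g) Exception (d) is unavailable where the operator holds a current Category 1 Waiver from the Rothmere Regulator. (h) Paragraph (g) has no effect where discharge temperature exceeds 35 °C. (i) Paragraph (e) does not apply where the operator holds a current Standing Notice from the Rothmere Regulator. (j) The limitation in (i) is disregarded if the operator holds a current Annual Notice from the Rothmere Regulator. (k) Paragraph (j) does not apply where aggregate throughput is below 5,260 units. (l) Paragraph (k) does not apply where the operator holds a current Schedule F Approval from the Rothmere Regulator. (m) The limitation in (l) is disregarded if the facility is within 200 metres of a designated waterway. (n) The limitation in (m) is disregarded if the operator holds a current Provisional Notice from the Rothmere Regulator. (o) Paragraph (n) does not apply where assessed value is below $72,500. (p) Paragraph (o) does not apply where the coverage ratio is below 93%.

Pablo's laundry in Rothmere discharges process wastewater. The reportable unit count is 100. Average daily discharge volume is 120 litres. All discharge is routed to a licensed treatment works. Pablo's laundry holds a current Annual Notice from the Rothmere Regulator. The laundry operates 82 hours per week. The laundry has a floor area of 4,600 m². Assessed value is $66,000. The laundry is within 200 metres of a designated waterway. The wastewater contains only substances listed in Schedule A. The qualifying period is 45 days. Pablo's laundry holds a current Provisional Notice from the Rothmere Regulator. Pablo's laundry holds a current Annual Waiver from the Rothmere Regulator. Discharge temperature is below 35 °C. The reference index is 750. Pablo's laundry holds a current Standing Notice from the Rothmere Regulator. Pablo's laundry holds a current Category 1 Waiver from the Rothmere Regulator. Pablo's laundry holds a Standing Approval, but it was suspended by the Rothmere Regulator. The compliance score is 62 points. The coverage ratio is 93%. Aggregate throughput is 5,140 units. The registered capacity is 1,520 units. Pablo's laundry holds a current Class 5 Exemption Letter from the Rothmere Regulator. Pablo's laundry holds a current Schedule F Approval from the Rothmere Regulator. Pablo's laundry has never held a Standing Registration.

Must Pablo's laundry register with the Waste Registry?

Yes — Pablo's laundry must register with the Waste Registry.

Exception (a) requires that the facility's operating hours per week are below 76; but the facility's operating hours per week are 82, not below 76, so (a) is unavailable.
Exception (b) fails — average daily discharge volume is 120 litres, not under 120 litres.
Exception (c) requires that the operator holds a current Standing Registration from the Rothmere Regulator; but no current Standing Registration is held, so (c) is unavailable.
Exception (d)'s conditions are all satisfied: the facility's floor area is 4,600 m², under the 5,800 m² limit; the reference index is 750, less than the 759 limit; the reportable unit count is 100, below the 112 limit. But: (g) operates — a current Category 1 Waiver is held. (h) does not operate here (discharge temperature is below 35 °C), so (g) stands. Exception (d) does not apply.
Exception (e)'s conditions are all satisfied: the wastewater is Schedule-A-only; a current Class 5 Exemption Letter is held; the qualifying period is 45 days, below the 50 days limit. But: (i) operates against (e): a current Standing Notice is held. (j) operates (a current Annual Notice is held), but is set aside by (k): (k) operates against (j): aggregate throughput is 5,140 units, below the 5,260 units limit. (l) would limit (k) — a current Schedule F Approval is held — but (m) sets (l) aside: (m) is triggered — the laundry is within 200 m of a designated waterway. (n) operates (a current Provisional Notice is held), but is overridden by (o): (o) operates against (n): assessed value is $66,000, below the $72,500 limit. (p) is inapplicable (the coverage ratio is 93%, not below 93%), so (o) stands. Exception (e) does not apply.
Every exception is unavailable, so the rule governs.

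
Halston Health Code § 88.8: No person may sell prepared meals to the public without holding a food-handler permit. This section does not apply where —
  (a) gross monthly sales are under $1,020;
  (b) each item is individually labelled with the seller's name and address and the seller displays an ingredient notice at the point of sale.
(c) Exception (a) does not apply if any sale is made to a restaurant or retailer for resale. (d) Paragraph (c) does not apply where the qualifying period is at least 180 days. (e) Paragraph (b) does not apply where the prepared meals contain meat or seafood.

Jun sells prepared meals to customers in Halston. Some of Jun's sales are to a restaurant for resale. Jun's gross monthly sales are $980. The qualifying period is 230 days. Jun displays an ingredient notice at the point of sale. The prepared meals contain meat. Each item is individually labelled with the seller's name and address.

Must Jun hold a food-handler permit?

All of (a)'s requirements are met (gross monthly sales are $980, under the $1,020 limit). Applying paragraphs (c)–(d): (c) operates (some sales are to a restaurant for resale), but is overridden by (d): (d) applies — the qualifying period is 230 days, meeting the 180 days threshold. Exception (a) stands.
Exception (b)'s conditions are all satisfied: items are individually labelled; an ingredient notice is displayed. However, paragraph (e) must be considered: (e) operates against (b): the prepared meals contain meat. (b) is therefore removed.

No — exception (a) applies; Jun is not required to hold a food-handler permit.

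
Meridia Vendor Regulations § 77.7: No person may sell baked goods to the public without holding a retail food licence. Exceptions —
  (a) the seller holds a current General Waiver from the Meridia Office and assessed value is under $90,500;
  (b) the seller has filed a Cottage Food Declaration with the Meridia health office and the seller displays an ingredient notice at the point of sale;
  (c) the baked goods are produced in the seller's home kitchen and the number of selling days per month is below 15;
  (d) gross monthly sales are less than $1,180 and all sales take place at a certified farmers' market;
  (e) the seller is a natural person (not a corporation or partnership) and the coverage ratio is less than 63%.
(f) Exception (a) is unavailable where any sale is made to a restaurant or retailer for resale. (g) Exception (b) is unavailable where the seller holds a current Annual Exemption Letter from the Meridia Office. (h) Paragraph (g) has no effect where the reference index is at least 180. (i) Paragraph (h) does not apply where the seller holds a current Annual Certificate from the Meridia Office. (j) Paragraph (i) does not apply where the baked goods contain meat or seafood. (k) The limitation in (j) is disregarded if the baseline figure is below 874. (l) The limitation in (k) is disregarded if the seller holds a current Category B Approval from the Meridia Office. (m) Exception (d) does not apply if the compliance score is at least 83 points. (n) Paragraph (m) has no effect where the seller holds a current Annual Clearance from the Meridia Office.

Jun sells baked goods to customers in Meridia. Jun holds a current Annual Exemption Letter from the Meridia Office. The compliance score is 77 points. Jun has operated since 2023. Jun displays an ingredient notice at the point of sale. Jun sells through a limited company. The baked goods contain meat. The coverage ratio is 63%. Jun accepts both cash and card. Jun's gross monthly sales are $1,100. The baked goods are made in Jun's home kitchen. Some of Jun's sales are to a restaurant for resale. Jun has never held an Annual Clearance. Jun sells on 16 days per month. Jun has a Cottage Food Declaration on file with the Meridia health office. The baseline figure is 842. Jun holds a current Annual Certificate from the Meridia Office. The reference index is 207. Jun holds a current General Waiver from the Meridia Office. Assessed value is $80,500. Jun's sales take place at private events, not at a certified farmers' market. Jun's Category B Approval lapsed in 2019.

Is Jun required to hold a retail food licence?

Yes — Jun must hold a retail food licence.

All of (a)'s requirements are met (a current General Waiver is held; assessed value is $80,500, under the $90,500 limit). However, paragraph (f) must be considered: (f) is triggered — some sales are to a restaurant for resale. Exception (a) does not apply.
Exception (b) is satisfied on its face — a Cottage Food Declaration is on file; an ingredient notice is displayed. Turning to paragraphs (g)–(l): (g) operates against (b): a current Annual Exemption Letter is held. (h) is triggered (the reference index is 207, meeting the 180 threshold), but is itself disapplied by (i): (i) operates against (h): a current Annual Certificate is held. (j) would limit (i) — the baked goods contain meat — but (k) sets (j) aside: (k) operates — the baseline figure is 842, below the 874 limit. (l), which would lift (k), is inapplicable — no current Category B Approval is held. (b) is therefore removed.
Exception (c) requires that the number of selling days per month is below 15; but the number of selling days per month is 16, not below 15, so (c) is unavailable.
Exception (d) requires that all sales take place at a certified farmers' market; but sales are at private events, not a certified farmers' market, so (d) is unavailable.
Exception (e) fails — the seller operates through a limited company.
Every exception is unavailable, so the rule governs.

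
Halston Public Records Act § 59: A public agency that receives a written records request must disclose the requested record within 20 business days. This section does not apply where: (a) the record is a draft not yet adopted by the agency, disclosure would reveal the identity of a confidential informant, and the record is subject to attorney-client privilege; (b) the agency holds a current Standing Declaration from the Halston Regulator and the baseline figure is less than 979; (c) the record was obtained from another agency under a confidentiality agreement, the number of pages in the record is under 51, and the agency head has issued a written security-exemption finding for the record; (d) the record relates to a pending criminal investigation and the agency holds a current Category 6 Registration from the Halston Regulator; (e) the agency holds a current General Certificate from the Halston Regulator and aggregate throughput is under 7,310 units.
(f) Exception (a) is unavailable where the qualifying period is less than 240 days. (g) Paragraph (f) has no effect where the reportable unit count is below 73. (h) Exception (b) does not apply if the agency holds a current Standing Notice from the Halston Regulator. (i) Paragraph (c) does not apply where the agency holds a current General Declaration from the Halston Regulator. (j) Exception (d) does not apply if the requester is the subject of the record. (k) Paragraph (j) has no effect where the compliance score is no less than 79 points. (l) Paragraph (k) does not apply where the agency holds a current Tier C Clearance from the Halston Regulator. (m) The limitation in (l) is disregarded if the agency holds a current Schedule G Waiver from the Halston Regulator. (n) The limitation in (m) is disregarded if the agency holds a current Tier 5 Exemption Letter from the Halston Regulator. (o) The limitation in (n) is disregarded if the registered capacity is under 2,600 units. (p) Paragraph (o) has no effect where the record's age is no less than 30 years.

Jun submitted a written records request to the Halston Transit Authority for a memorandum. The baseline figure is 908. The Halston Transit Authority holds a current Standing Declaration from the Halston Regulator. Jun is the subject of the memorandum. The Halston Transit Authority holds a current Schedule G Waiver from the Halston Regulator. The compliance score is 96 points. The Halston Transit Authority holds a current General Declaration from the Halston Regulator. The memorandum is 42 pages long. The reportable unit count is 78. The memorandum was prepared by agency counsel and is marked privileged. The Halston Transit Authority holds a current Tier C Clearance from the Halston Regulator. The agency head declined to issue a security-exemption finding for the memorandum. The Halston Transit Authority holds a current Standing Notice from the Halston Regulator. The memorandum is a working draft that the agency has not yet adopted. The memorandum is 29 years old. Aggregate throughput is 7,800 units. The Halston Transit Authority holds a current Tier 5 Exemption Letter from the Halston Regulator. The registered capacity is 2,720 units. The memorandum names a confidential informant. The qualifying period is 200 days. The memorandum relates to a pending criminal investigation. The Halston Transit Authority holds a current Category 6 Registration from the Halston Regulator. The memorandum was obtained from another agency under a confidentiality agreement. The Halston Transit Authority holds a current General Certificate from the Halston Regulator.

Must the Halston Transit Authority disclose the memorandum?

Yes — the Halston Transit Authority must disclose the memorandum.

Exception (a) is satisfied on its face — the memorandum is an unadopted draft; the memorandum names a confidential informant; the memorandum is privileged. But: (f) operates against (a): the qualifying period is 200 days, less than the 240 days limit. (g), which would lift (f), is not triggered — the reportable unit count is 78, not below 73. So (a) is unavailable.
All of (b)'s requirements are met (a current Standing Declaration is held; the baseline figure is 908, less than the 979 limit). But: (h) is triggered — a current Standing Notice is held. (b) is therefore removed.
Exception (c) fails — the agency head declined to issue a security-exemption finding.
All of (d)'s requirements are met (the memorandum relates to a pending investigation; a current Category 6 Registration is held). But: (j) operates against (d): Jun is the subject of the memorandum. (k) is engaged (the compliance score is 96 points, meeting the 79 points threshold), but yields to (l): (l) operates against (k): a current Tier C Clearance is held. (m) would limit (l) — a current Schedule G Waiver is held — but (n) sets (m) aside: (n) operates against (m): a current Tier 5 Exemption Letter is held. (o) is inapplicable (the registered capacity is 2,720 units, not under 2,600 units), so (n) stands. So (d) is unavailable.
Exception (e) does not apply: aggregate throughput is 7,800 units, not under 7,310 units.
None of the exceptions is available; § 59 applies in full.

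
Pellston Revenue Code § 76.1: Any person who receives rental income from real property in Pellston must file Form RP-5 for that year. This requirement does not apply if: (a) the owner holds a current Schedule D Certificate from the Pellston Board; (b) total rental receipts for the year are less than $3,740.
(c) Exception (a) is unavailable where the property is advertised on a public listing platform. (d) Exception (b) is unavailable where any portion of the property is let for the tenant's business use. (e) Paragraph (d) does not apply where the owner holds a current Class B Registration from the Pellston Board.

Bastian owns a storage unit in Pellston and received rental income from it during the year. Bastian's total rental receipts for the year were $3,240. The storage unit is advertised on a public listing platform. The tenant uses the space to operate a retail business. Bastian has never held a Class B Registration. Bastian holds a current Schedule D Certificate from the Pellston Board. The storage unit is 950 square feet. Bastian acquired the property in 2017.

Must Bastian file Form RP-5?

Yes — Bastian must file Form RP-5.

Exception (a) is satisfied on its face — a current Schedule D Certificate is held. But: (c) operates — the property is publicly advertised. So (a) is unavailable.
Exception (b) is satisfied on its face — total rental receipts for the year are $3,240, less than the $3,740 limit. Turning to paragraphs (d)–(e): (d) is triggered — the space is let for business use. (e) does not operate here (the Class B Registration is not current), so (d) stands. So (b) is unavailable.
None of the exceptions is available; § 76.1 applies in full.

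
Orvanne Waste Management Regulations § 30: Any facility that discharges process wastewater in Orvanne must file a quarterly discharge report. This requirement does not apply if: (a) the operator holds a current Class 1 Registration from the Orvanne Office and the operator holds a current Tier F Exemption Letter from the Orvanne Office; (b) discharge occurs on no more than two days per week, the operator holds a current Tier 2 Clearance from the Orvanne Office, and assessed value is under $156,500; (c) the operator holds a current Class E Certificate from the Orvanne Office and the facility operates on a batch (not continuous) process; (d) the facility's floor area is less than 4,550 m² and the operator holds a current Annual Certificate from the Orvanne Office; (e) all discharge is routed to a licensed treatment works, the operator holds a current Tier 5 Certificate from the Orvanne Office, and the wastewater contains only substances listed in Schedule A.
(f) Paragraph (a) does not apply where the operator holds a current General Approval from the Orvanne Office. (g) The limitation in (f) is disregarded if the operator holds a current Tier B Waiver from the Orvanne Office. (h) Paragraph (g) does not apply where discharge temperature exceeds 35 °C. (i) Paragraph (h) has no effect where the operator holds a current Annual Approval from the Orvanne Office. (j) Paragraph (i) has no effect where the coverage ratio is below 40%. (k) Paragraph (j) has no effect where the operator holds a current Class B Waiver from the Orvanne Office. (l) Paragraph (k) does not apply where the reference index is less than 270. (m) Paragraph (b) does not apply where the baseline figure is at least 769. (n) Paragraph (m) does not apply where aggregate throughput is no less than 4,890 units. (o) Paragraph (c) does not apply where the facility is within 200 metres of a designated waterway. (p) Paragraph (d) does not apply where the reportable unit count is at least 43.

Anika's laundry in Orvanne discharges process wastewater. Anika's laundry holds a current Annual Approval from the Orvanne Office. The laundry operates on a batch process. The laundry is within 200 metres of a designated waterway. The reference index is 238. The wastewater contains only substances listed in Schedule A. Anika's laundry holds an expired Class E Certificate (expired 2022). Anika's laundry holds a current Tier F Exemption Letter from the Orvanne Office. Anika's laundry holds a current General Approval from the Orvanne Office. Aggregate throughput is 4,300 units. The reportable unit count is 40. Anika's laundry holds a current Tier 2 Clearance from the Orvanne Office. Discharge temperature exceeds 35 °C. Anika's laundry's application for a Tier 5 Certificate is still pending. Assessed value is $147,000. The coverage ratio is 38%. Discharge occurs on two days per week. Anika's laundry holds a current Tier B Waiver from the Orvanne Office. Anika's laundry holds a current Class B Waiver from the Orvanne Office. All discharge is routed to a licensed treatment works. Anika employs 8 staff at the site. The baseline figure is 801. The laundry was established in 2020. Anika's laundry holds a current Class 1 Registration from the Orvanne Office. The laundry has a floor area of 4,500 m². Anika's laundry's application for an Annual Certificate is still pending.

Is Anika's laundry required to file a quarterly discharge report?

Yes — Anika's laundry must file a quarterly discharge report.

Exception (a) is satisfied on its face — a current Class 1 Registration is held; a current Tier F Exemption Letter is held. However, paragraphs (f)–(l) must be considered: (f) operates against (a): a current General Approval is held. (g) applies (a current Tier B Waiver is held), but is itself disapplied by (h): (h) is engaged — discharge temperature exceeds 35 °C. (i) would limit (h) — a current Annual Approval is held — but (j) sets (i) aside: (j) operates against (i): the coverage ratio is 38%, below the 40% limit. (k) operates (a current Class B Waiver is held), but is overridden by (l): (l) operates against (k): the reference index is 238, less than the 270 limit. (a) is therefore removed.
Exception (b): discharge occurs on no more than two days per week; a current Tier 2 Clearance is held; assessed value is $147,000, under the $156,500 limit — every condition holds. However, paragraphs (m)–(n) must be considered: (m) is engaged — the baseline figure is 801, meeting the 769 threshold. (n) is inapplicable (aggregate throughput is 4,300 units, short of 4,890 units), so (m) stands. Exception (b) does not apply.
Exception (c) fails — no current Class E Certificate is held.
Exception (d) fails — no current Annual Certificate is held.
Exception (e) does not apply: the Tier 5 Certificate is not current.
No exception is made out. Anika's laundry falls within the general rule.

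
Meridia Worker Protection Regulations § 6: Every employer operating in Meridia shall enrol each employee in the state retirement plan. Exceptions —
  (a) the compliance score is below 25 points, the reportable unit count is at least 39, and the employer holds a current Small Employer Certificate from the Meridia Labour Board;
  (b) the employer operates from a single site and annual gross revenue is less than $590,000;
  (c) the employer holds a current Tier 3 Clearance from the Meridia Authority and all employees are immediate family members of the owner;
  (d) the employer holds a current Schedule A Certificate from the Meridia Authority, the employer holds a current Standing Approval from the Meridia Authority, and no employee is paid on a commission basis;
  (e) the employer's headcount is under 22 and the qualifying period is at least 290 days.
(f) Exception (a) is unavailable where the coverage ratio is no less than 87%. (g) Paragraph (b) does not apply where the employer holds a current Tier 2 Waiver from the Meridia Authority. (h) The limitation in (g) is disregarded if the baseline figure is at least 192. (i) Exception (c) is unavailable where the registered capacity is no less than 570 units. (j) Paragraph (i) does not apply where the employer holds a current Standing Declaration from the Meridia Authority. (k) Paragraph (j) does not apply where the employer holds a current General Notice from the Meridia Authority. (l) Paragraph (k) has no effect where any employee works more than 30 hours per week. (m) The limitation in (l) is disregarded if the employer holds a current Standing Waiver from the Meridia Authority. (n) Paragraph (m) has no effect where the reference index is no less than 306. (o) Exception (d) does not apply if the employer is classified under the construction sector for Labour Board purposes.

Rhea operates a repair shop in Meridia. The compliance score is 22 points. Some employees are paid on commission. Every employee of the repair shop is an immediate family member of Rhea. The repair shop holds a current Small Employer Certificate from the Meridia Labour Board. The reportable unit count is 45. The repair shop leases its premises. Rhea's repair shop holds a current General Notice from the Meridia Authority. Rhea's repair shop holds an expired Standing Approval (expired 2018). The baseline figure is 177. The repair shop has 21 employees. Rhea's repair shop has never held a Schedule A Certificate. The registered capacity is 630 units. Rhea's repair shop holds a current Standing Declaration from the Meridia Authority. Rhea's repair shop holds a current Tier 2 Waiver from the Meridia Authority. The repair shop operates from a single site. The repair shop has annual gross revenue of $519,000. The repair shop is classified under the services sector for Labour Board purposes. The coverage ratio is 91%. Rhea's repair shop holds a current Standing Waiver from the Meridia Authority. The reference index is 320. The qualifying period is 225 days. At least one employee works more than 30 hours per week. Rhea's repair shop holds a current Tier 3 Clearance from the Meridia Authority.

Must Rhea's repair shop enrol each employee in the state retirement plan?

Exception (a) is satisfied on its face — the compliance score is 22 points, below the 25 points limit; the reportable unit count is 45, meeting the 39 threshold; a current Small Employer Certificate is held. Turning to paragraph (f): (f) operates against (a): the coverage ratio is 91%, meeting the 87% threshold. Exception (a) does not apply.
Exception (b)'s conditions are all satisfied: the employer operates from a single site; annual gross revenue is $519,000, less than the $590,000 limit. But: (g) operates against (b): a current Tier 2 Waiver is held. (h), which would lift (g), is not triggered — the baseline figure is 177, short of 192. So (b) is unavailable.
All of (c)'s requirements are met (a current Tier 3 Clearance is held; every employee is an immediate family member). As to paragraphs (i)–(n): (i) would limit (c) — the registered capacity is 630 units, meeting the 570 units threshold — but (j) sets (i) aside: (j) applies — a current Standing Declaration is held. (k) would limit (j) — a current General Notice is held — but (l) sets (k) aside: (l) operates against (k): at least one employee exceeds 30 hours/week. (m) is triggered (a current Standing Waiver is held), but yields to (n): (n) operates — the reference index is 320, meeting the 306 threshold. (c) remains available.
Exception (d) does not apply: the Schedule A Certificate is not current.
Exception (e) does not apply: the qualifying period is 225 days, short of 290 days.

No — exception (c) applies; Rhea's repair shop is not required to enrol each employee in the state retirement plan.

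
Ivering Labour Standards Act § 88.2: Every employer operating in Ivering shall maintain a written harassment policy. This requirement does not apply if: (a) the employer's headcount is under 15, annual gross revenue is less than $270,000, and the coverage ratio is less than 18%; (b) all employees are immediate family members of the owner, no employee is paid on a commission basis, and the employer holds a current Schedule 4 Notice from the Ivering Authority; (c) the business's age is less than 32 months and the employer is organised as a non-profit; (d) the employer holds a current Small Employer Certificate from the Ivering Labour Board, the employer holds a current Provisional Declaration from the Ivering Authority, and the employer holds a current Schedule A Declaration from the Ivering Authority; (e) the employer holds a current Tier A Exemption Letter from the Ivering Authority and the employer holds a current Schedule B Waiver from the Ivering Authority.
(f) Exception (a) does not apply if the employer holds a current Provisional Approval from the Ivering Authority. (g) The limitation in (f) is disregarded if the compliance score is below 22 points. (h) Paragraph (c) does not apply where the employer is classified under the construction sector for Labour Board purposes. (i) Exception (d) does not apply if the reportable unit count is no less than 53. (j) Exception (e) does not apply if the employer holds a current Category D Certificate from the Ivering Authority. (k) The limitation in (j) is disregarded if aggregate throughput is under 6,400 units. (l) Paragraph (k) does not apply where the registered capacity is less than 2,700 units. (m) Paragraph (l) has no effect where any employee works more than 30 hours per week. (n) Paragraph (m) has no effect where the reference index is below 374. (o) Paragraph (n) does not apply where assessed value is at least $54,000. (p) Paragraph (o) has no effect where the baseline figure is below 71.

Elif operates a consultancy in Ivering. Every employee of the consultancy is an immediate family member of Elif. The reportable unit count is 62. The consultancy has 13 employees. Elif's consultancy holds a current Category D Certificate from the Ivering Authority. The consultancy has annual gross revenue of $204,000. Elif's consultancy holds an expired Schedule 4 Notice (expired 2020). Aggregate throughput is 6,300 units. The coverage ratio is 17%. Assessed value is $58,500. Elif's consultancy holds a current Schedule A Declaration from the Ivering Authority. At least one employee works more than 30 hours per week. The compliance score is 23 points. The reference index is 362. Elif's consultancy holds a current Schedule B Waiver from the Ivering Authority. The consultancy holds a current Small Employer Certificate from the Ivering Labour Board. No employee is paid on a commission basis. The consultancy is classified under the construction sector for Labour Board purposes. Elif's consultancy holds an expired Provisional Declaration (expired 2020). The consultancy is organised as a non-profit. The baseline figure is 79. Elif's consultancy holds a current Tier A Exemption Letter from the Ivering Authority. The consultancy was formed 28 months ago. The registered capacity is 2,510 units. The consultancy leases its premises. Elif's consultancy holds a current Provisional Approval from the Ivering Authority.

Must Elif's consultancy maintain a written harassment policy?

All of (a)'s requirements are met (the employer's headcount is 13, under the 15 limit; annual gross revenue is $204,000, less than the $270,000 limit; the coverage ratio is 17%, less than the 18% limit). Turning to paragraphs (f)–(g): (f) is engaged — a current Provisional Approval is held. (g) does not operate here (the compliance score is 23 points, not below 22 points), so (f) stands. (a) is therefore removed.
Exception (b) does not apply: no current Schedule 4 Notice is held.
Exception (c)'s conditions are all satisfied: the business's age is 28 months, less than the 32 months limit; the employer is a non-profit. Turning to paragraph (h): (h) operates against (c): the consultancy is classified under the construction sector. So (c) is unavailable.
Exception (d) requires that the employer holds a current Provisional Declaration from the Ivering Authority; but there is no Provisional Declaration in force, so (d) is unavailable.
Exception (e)'s conditions are all satisfied: a current Tier A Exemption Letter is held; a current Schedule B Waiver is held. Applying paragraphs (j)–(p): (j) applies (a current Category D Certificate is held), but is overridden by (k): (k) operates against (j): aggregate throughput is 6,300 units, under the 6,400 units limit. (l) is triggered (the registered capacity is 2,510 units, less than the 2,700 units limit), but is set aside by (m): (m) is engaged — at least one employee exceeds 30 hours/week. (n) would limit (m) — the reference index is 362, below the 374 limit — but (o) sets (n) aside: (o) operates against (n): assessed value is $58,500, meeting the $54,000 threshold. (p), which would lift (o), is inapplicable — the baseline figure is 79, not below 71. So (e) applies.

No — exception (e) applies; Elif's consultancy is not required to maintain a written harassment policy.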